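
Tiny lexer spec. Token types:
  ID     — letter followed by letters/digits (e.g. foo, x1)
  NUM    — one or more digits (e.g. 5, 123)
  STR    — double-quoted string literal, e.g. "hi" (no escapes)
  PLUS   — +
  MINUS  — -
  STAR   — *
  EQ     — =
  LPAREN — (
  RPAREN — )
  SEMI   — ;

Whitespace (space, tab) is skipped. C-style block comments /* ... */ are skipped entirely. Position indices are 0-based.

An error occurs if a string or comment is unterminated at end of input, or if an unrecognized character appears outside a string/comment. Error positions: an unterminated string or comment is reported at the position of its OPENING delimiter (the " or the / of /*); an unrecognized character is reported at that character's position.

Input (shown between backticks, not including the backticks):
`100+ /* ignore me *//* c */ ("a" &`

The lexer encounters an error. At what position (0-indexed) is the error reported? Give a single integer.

pos=0: emit NUM '100' (now at pos=3)
pos=3: emit PLUS '+'
pos=5: enter COMMENT mode (saw '/*')
exit COMMENT mode (now at pos=20)
pos=20: enter COMMENT mode (saw '/*')
exit COMMENT mode (now at pos=27)
pos=28: emit LPAREN '('
pos=29: enter STRING mode
pos=29: emit STR "a" (now at pos=32)
pos=33: ERROR — unrecognized char '&'

Answer: 33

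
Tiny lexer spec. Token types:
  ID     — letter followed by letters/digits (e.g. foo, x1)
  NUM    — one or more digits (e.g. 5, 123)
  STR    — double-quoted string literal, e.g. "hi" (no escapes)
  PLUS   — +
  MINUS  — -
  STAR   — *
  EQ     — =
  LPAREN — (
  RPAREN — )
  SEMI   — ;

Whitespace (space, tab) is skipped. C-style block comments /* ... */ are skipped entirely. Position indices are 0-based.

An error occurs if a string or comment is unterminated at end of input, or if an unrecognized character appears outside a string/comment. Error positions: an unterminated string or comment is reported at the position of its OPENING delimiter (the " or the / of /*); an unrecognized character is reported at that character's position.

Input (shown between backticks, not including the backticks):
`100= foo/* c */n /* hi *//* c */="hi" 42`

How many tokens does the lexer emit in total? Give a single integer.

pos=0: emit NUM '100' (now at pos=3)
pos=3: emit EQ '='
pos=5: emit ID 'foo' (now at pos=8)
pos=8: enter COMMENT mode (saw '/*')
exit COMMENT mode (now at pos=15)
pos=15: emit ID 'n' (now at pos=16)
pos=17: enter COMMENT mode (saw '/*')
exit COMMENT mode (now at pos=25)
pos=25: enter COMMENT mode (saw '/*')
exit COMMENT mode (now at pos=32)
pos=32: emit EQ '='
pos=33: enter STRING mode
pos=33: emit STR "hi" (now at pos=37)
pos=38: emit NUM '42' (now at pos=40)
DONE. 7 tokens: [NUM, EQ, ID, ID, EQ, STR, NUM]

Answer: 7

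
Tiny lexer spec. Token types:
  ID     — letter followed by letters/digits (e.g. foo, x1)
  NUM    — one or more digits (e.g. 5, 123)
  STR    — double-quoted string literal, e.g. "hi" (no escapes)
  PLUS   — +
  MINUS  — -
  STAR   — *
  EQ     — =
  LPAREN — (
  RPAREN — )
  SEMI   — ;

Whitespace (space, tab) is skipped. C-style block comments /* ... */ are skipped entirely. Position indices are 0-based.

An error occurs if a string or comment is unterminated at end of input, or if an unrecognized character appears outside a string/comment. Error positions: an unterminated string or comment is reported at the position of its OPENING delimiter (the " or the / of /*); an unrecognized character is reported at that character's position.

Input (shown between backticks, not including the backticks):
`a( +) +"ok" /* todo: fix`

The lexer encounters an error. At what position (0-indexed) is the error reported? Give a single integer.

Answer: 12

Derivation:
pos=0: emit ID 'a' (now at pos=1)
pos=1: emit LPAREN '('
pos=3: emit PLUS '+'
pos=4: emit RPAREN ')'
pos=6: emit PLUS '+'
pos=7: enter STRING mode
pos=7: emit STR "ok" (now at pos=11)
pos=12: enter COMMENT mode (saw '/*')
pos=12: ERROR — unterminated comment (reached EOF)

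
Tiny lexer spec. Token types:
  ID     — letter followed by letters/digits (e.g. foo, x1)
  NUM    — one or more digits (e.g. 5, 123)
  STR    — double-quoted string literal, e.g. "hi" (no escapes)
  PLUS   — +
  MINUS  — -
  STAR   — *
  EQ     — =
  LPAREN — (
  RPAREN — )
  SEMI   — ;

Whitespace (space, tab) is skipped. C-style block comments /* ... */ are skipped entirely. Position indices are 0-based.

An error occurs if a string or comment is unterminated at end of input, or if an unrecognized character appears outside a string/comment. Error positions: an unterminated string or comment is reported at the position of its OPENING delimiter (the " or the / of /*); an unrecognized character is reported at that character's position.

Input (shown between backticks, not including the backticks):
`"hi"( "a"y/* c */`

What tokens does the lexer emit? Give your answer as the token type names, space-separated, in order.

Answer: STR LPAREN STR ID

Derivation:
pos=0: enter STRING mode
pos=0: emit STR "hi" (now at pos=4)
pos=4: emit LPAREN '('
pos=6: enter STRING mode
pos=6: emit STR "a" (now at pos=9)
pos=9: emit ID 'y' (now at pos=10)
pos=10: enter COMMENT mode (saw '/*')
exit COMMENT mode (now at pos=17)
DONE. 4 tokens: [STR, LPAREN, STR, ID]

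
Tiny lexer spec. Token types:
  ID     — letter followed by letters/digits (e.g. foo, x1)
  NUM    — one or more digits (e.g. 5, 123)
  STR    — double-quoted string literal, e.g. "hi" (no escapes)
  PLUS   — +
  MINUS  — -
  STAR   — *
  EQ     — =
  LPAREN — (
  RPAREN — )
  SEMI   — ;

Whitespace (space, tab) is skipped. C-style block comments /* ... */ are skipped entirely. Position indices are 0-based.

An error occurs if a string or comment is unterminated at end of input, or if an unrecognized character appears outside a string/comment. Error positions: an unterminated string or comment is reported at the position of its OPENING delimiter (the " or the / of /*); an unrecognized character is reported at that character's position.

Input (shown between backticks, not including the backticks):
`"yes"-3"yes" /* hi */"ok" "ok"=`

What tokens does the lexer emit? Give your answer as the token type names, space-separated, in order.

Answer: STR MINUS NUM STR STR STR EQ

Derivation:
pos=0: enter STRING mode
pos=0: emit STR "yes" (now at pos=5)
pos=5: emit MINUS '-'
pos=6: emit NUM '3' (now at pos=7)
pos=7: enter STRING mode
pos=7: emit STR "yes" (now at pos=12)
pos=13: enter COMMENT mode (saw '/*')
exit COMMENT mode (now at pos=21)
pos=21: enter STRING mode
pos=21: emit STR "ok" (now at pos=25)
pos=26: enter STRING mode
pos=26: emit STR "ok" (now at pos=30)
pos=30: emit EQ '='
DONE. 7 tokens: [STR, MINUS, NUM, STR, STR, STR, EQ]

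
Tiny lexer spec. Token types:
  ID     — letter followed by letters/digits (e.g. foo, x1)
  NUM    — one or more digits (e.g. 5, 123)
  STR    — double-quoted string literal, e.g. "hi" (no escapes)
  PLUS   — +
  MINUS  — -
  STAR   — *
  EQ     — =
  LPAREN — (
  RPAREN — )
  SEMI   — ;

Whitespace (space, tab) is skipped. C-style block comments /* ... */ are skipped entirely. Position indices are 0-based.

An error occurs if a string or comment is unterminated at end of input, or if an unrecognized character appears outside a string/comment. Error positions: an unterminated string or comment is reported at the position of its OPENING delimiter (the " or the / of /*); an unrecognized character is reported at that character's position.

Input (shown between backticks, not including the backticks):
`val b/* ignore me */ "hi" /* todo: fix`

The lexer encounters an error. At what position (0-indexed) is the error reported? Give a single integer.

pos=0: emit ID 'val' (now at pos=3)
pos=4: emit ID 'b' (now at pos=5)
pos=5: enter COMMENT mode (saw '/*')
exit COMMENT mode (now at pos=20)
pos=21: enter STRING mode
pos=21: emit STR "hi" (now at pos=25)
pos=26: enter COMMENT mode (saw '/*')
pos=26: ERROR — unterminated comment (reached EOF)

Answer: 26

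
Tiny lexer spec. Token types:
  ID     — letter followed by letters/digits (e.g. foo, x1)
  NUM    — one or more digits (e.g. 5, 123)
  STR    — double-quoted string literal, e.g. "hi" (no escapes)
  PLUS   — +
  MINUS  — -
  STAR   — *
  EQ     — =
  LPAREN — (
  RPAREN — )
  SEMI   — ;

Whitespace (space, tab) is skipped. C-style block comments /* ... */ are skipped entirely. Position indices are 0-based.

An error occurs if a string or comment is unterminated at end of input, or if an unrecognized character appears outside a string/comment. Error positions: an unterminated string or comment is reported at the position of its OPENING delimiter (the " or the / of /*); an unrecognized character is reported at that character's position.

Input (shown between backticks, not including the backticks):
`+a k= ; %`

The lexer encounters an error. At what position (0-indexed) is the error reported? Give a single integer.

Answer: 8

Derivation:
pos=0: emit PLUS '+'
pos=1: emit ID 'a' (now at pos=2)
pos=3: emit ID 'k' (now at pos=4)
pos=4: emit EQ '='
pos=6: emit SEMI ';'
pos=8: ERROR — unrecognized char '%'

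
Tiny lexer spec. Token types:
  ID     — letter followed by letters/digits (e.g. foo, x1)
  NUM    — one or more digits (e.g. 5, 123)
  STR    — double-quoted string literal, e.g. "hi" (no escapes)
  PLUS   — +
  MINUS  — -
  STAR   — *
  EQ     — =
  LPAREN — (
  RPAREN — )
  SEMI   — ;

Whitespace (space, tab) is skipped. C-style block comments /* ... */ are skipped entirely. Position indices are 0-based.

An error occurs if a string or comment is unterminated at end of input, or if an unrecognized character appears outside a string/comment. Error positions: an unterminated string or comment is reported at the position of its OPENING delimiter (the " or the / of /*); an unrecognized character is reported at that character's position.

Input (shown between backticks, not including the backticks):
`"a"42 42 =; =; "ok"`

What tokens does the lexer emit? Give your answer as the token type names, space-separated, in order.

Answer: STR NUM NUM EQ SEMI EQ SEMI STR

Derivation:
pos=0: enter STRING mode
pos=0: emit STR "a" (now at pos=3)
pos=3: emit NUM '42' (now at pos=5)
pos=6: emit NUM '42' (now at pos=8)
pos=9: emit EQ '='
pos=10: emit SEMI ';'
pos=12: emit EQ '='
pos=13: emit SEMI ';'
pos=15: enter STRING mode
pos=15: emit STR "ok" (now at pos=19)
DONE. 8 tokens: [STR, NUM, NUM, EQ, SEMI, EQ, SEMI, STR]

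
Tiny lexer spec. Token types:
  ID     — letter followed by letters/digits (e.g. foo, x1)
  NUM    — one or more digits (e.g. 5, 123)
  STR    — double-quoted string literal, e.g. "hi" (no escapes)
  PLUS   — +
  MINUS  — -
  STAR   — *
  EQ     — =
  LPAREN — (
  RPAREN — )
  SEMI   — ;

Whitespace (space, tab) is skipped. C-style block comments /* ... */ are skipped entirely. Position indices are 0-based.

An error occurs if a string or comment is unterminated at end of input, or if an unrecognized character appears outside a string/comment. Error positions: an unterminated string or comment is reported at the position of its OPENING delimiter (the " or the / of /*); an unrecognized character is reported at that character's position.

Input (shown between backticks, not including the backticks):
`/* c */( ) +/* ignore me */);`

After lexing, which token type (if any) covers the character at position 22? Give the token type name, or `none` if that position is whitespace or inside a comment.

pos=0: enter COMMENT mode (saw '/*')
exit COMMENT mode (now at pos=7)
pos=7: emit LPAREN '('
pos=9: emit RPAREN ')'
pos=11: emit PLUS '+'
pos=12: enter COMMENT mode (saw '/*')
exit COMMENT mode (now at pos=27)
pos=27: emit RPAREN ')'
pos=28: emit SEMI ';'
DONE. 5 tokens: [LPAREN, RPAREN, PLUS, RPAREN, SEMI]
Position 22: char is 'm' -> none

Answer: none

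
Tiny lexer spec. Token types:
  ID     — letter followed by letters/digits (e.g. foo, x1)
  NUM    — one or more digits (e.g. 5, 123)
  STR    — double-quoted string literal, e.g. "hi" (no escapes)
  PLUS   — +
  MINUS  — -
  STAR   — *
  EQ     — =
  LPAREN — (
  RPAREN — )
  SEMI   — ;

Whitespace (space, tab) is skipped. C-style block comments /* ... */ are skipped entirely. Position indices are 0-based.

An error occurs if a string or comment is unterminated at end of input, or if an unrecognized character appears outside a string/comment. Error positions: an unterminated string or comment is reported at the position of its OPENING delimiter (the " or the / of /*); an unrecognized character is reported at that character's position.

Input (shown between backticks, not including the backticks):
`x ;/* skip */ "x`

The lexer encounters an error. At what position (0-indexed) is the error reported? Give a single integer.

pos=0: emit ID 'x' (now at pos=1)
pos=2: emit SEMI ';'
pos=3: enter COMMENT mode (saw '/*')
exit COMMENT mode (now at pos=13)
pos=14: enter STRING mode
pos=14: ERROR — unterminated string

Answer: 14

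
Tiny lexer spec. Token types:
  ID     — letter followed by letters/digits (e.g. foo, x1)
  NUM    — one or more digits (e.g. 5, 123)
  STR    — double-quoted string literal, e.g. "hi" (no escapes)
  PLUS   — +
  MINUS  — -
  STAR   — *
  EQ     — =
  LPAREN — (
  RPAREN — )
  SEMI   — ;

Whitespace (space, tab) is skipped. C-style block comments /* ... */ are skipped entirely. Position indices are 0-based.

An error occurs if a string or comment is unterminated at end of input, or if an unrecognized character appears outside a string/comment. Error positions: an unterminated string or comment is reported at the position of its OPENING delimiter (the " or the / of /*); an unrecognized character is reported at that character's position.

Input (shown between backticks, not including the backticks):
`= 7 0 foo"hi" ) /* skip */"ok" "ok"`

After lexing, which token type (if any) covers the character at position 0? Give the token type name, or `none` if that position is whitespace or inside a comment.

Answer: EQ

Derivation:
pos=0: emit EQ '='
pos=2: emit NUM '7' (now at pos=3)
pos=4: emit NUM '0' (now at pos=5)
pos=6: emit ID 'foo' (now at pos=9)
pos=9: enter STRING mode
pos=9: emit STR "hi" (now at pos=13)
pos=14: emit RPAREN ')'
pos=16: enter COMMENT mode (saw '/*')
exit COMMENT mode (now at pos=26)
pos=26: enter STRING mode
pos=26: emit STR "ok" (now at pos=30)
pos=31: enter STRING mode
pos=31: emit STR "ok" (now at pos=35)
DONE. 8 tokens: [EQ, NUM, NUM, ID, STR, RPAREN, STR, STR]
Position 0: char is '=' -> EQ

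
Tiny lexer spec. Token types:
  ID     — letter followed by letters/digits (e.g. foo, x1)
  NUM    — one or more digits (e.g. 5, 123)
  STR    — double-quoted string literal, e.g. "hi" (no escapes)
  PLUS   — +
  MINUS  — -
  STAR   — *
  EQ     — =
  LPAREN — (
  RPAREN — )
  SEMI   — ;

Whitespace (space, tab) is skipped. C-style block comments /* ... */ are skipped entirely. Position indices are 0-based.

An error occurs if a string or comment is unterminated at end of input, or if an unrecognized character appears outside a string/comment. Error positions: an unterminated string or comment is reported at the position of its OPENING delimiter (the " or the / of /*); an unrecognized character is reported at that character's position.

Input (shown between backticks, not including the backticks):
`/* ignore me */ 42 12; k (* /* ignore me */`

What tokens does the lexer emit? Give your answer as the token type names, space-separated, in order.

pos=0: enter COMMENT mode (saw '/*')
exit COMMENT mode (now at pos=15)
pos=16: emit NUM '42' (now at pos=18)
pos=19: emit NUM '12' (now at pos=21)
pos=21: emit SEMI ';'
pos=23: emit ID 'k' (now at pos=24)
pos=25: emit LPAREN '('
pos=26: emit STAR '*'
pos=28: enter COMMENT mode (saw '/*')
exit COMMENT mode (now at pos=43)
DONE. 6 tokens: [NUM, NUM, SEMI, ID, LPAREN, STAR]

Answer: NUM NUM SEMI ID LPAREN STAR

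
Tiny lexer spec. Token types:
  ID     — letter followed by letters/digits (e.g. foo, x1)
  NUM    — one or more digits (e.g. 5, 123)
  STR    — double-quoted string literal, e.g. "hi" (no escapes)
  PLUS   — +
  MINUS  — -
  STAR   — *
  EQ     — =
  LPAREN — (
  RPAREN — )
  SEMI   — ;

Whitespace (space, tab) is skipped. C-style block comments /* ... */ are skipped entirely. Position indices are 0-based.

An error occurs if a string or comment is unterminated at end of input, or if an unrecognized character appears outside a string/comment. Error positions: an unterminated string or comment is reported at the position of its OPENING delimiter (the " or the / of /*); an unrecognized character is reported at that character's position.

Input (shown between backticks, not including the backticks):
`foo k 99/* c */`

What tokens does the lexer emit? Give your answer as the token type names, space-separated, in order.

pos=0: emit ID 'foo' (now at pos=3)
pos=4: emit ID 'k' (now at pos=5)
pos=6: emit NUM '99' (now at pos=8)
pos=8: enter COMMENT mode (saw '/*')
exit COMMENT mode (now at pos=15)
DONE. 3 tokens: [ID, ID, NUM]

Answer: ID ID NUM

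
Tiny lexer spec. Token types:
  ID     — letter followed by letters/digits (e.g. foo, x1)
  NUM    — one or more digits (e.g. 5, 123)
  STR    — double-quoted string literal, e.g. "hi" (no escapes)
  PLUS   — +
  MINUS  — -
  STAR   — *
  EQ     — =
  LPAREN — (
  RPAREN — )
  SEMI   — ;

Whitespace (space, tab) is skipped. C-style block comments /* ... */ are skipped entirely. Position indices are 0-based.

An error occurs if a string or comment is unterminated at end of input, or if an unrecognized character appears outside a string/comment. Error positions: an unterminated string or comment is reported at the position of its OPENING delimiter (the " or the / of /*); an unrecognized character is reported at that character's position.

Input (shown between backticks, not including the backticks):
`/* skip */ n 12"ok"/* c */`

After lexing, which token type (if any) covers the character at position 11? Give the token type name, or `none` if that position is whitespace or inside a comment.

Answer: ID

Derivation:
pos=0: enter COMMENT mode (saw '/*')
exit COMMENT mode (now at pos=10)
pos=11: emit ID 'n' (now at pos=12)
pos=13: emit NUM '12' (now at pos=15)
pos=15: enter STRING mode
pos=15: emit STR "ok" (now at pos=19)
pos=19: enter COMMENT mode (saw '/*')
exit COMMENT mode (now at pos=26)
DONE. 3 tokens: [ID, NUM, STR]
Position 11: char is 'n' -> ID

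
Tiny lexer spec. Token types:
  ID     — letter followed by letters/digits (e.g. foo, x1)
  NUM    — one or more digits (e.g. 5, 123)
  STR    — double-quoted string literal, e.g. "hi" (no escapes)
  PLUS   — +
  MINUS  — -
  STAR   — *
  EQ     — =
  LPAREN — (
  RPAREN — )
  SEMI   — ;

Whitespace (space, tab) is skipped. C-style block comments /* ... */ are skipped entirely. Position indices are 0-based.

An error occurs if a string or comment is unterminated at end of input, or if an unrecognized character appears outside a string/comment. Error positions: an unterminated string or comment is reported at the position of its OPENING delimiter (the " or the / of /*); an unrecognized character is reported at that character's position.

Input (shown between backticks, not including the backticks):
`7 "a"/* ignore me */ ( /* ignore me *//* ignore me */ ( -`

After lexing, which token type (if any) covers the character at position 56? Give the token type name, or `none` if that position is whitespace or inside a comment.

Answer: MINUS

Derivation:
pos=0: emit NUM '7' (now at pos=1)
pos=2: enter STRING mode
pos=2: emit STR "a" (now at pos=5)
pos=5: enter COMMENT mode (saw '/*')
exit COMMENT mode (now at pos=20)
pos=21: emit LPAREN '('
pos=23: enter COMMENT mode (saw '/*')
exit COMMENT mode (now at pos=38)
pos=38: enter COMMENT mode (saw '/*')
exit COMMENT mode (now at pos=53)
pos=54: emit LPAREN '('
pos=56: emit MINUS '-'
DONE. 5 tokens: [NUM, STR, LPAREN, LPAREN, MINUS]
Position 56: char is '-' -> MINUS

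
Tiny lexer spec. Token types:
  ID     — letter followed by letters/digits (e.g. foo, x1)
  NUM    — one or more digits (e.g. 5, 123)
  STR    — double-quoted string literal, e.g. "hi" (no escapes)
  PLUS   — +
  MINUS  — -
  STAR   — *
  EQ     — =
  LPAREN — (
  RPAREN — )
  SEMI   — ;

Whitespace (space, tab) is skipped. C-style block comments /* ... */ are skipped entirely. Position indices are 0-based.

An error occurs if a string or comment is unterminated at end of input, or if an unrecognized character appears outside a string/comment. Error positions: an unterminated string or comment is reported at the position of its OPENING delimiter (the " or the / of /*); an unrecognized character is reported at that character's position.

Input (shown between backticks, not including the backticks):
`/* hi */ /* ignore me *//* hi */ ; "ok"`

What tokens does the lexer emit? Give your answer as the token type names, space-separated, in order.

Answer: SEMI STR

Derivation:
pos=0: enter COMMENT mode (saw '/*')
exit COMMENT mode (now at pos=8)
pos=9: enter COMMENT mode (saw '/*')
exit COMMENT mode (now at pos=24)
pos=24: enter COMMENT mode (saw '/*')
exit COMMENT mode (now at pos=32)
pos=33: emit SEMI ';'
pos=35: enter STRING mode
pos=35: emit STR "ok" (now at pos=39)
DONE. 2 tokens: [SEMI, STR]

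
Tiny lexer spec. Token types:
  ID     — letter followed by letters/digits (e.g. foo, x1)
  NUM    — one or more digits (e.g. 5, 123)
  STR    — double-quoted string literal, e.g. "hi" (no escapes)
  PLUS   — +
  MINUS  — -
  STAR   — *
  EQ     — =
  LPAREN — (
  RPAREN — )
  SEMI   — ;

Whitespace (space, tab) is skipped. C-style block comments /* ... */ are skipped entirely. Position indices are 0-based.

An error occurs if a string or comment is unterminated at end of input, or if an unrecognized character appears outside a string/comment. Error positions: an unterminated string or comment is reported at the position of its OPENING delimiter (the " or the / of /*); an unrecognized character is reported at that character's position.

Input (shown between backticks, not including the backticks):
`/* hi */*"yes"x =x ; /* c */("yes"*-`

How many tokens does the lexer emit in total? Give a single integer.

pos=0: enter COMMENT mode (saw '/*')
exit COMMENT mode (now at pos=8)
pos=8: emit STAR '*'
pos=9: enter STRING mode
pos=9: emit STR "yes" (now at pos=14)
pos=14: emit ID 'x' (now at pos=15)
pos=16: emit EQ '='
pos=17: emit ID 'x' (now at pos=18)
pos=19: emit SEMI ';'
pos=21: enter COMMENT mode (saw '/*')
exit COMMENT mode (now at pos=28)
pos=28: emit LPAREN '('
pos=29: enter STRING mode
pos=29: emit STR "yes" (now at pos=34)
pos=34: emit STAR '*'
pos=35: emit MINUS '-'
DONE. 10 tokens: [STAR, STR, ID, EQ, ID, SEMI, LPAREN, STR, STAR, MINUS]

Answer: 10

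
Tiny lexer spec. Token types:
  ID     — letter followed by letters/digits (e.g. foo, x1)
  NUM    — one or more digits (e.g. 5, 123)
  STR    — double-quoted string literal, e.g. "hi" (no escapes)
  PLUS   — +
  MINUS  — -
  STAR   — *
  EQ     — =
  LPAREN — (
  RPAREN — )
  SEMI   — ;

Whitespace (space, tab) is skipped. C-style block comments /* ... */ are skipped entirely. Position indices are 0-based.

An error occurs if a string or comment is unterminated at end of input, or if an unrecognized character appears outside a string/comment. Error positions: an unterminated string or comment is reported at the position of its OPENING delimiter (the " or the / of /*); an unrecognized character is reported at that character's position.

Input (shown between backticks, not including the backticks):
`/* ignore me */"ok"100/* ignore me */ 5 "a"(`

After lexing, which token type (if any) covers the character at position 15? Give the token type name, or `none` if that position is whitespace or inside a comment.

pos=0: enter COMMENT mode (saw '/*')
exit COMMENT mode (now at pos=15)
pos=15: enter STRING mode
pos=15: emit STR "ok" (now at pos=19)
pos=19: emit NUM '100' (now at pos=22)
pos=22: enter COMMENT mode (saw '/*')
exit COMMENT mode (now at pos=37)
pos=38: emit NUM '5' (now at pos=39)
pos=40: enter STRING mode
pos=40: emit STR "a" (now at pos=43)
pos=43: emit LPAREN '('
DONE. 5 tokens: [STR, NUM, NUM, STR, LPAREN]
Position 15: char is '"' -> STR

Answer: STR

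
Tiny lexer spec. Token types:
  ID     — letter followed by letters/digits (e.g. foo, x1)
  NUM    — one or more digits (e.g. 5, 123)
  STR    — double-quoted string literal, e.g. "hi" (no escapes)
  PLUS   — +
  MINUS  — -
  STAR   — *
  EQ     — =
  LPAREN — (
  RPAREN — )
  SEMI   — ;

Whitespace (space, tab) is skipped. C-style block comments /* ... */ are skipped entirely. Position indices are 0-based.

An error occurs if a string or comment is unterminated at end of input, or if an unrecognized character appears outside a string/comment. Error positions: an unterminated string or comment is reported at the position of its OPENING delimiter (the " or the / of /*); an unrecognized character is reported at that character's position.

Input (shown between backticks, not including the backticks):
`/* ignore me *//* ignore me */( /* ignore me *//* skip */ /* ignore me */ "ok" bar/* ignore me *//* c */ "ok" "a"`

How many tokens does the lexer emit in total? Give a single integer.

pos=0: enter COMMENT mode (saw '/*')
exit COMMENT mode (now at pos=15)
pos=15: enter COMMENT mode (saw '/*')
exit COMMENT mode (now at pos=30)
pos=30: emit LPAREN '('
pos=32: enter COMMENT mode (saw '/*')
exit COMMENT mode (now at pos=47)
pos=47: enter COMMENT mode (saw '/*')
exit COMMENT mode (now at pos=57)
pos=58: enter COMMENT mode (saw '/*')
exit COMMENT mode (now at pos=73)
pos=74: enter STRING mode
pos=74: emit STR "ok" (now at pos=78)
pos=79: emit ID 'bar' (now at pos=82)
pos=82: enter COMMENT mode (saw '/*')
exit COMMENT mode (now at pos=97)
pos=97: enter COMMENT mode (saw '/*')
exit COMMENT mode (now at pos=104)
pos=105: enter STRING mode
pos=105: emit STR "ok" (now at pos=109)
pos=110: enter STRING mode
pos=110: emit STR "a" (now at pos=113)
DONE. 5 tokens: [LPAREN, STR, ID, STR, STR]

Answer: 5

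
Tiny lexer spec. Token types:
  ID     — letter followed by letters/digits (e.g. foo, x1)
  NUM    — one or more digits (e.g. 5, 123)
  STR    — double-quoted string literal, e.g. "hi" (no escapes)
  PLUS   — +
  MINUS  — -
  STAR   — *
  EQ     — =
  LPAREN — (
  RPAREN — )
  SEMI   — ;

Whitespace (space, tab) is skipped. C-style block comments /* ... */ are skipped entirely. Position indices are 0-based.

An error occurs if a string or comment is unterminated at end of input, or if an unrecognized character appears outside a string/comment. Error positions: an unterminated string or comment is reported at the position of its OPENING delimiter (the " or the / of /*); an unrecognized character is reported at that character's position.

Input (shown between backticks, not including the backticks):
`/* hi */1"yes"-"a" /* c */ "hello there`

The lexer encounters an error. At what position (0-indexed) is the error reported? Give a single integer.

pos=0: enter COMMENT mode (saw '/*')
exit COMMENT mode (now at pos=8)
pos=8: emit NUM '1' (now at pos=9)
pos=9: enter STRING mode
pos=9: emit STR "yes" (now at pos=14)
pos=14: emit MINUS '-'
pos=15: enter STRING mode
pos=15: emit STR "a" (now at pos=18)
pos=19: enter COMMENT mode (saw '/*')
exit COMMENT mode (now at pos=26)
pos=27: enter STRING mode
pos=27: ERROR — unterminated string

Answer: 27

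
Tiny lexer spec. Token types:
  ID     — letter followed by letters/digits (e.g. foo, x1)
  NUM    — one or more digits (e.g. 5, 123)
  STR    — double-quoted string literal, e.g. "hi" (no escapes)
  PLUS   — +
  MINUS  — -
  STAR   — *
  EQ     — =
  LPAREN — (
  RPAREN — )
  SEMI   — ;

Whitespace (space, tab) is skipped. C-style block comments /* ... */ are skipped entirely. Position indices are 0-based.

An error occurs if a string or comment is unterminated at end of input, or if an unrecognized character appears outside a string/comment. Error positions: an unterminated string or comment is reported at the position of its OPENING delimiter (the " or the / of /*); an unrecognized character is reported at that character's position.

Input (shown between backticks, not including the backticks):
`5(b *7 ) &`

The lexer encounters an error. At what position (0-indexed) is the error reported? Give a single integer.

Answer: 9

Derivation:
pos=0: emit NUM '5' (now at pos=1)
pos=1: emit LPAREN '('
pos=2: emit ID 'b' (now at pos=3)
pos=4: emit STAR '*'
pos=5: emit NUM '7' (now at pos=6)
pos=7: emit RPAREN ')'
pos=9: ERROR — unrecognized char '&'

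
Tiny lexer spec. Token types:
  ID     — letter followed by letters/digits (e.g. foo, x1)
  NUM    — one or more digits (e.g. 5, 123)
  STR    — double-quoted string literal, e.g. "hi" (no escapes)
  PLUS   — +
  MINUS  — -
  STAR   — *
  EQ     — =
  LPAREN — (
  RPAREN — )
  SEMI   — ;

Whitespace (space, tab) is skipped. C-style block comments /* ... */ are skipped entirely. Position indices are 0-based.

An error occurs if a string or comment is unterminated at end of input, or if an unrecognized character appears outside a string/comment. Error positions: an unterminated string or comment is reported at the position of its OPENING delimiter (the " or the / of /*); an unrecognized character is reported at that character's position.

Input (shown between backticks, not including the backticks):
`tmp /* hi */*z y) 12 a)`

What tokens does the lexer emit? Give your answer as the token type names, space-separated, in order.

Answer: ID STAR ID ID RPAREN NUM ID RPAREN

Derivation:
pos=0: emit ID 'tmp' (now at pos=3)
pos=4: enter COMMENT mode (saw '/*')
exit COMMENT mode (now at pos=12)
pos=12: emit STAR '*'
pos=13: emit ID 'z' (now at pos=14)
pos=15: emit ID 'y' (now at pos=16)
pos=16: emit RPAREN ')'
pos=18: emit NUM '12' (now at pos=20)
pos=21: emit ID 'a' (now at pos=22)
pos=22: emit RPAREN ')'
DONE. 8 tokens: [ID, STAR, ID, ID, RPAREN, NUM, ID, RPAREN]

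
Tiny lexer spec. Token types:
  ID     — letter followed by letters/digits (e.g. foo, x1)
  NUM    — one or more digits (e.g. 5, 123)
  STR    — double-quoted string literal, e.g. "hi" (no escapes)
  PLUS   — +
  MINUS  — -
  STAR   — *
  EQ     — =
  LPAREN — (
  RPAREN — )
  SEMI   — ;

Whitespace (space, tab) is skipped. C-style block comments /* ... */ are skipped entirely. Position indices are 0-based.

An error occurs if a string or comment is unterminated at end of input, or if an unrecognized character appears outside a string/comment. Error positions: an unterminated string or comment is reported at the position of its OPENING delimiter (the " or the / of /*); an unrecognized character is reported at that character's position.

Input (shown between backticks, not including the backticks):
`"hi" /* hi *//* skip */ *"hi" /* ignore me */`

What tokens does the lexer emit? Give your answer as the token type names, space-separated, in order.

Answer: STR STAR STR

Derivation:
pos=0: enter STRING mode
pos=0: emit STR "hi" (now at pos=4)
pos=5: enter COMMENT mode (saw '/*')
exit COMMENT mode (now at pos=13)
pos=13: enter COMMENT mode (saw '/*')
exit COMMENT mode (now at pos=23)
pos=24: emit STAR '*'
pos=25: enter STRING mode
pos=25: emit STR "hi" (now at pos=29)
pos=30: enter COMMENT mode (saw '/*')
exit COMMENT mode (now at pos=45)
DONE. 3 tokens: [STR, STAR, STR]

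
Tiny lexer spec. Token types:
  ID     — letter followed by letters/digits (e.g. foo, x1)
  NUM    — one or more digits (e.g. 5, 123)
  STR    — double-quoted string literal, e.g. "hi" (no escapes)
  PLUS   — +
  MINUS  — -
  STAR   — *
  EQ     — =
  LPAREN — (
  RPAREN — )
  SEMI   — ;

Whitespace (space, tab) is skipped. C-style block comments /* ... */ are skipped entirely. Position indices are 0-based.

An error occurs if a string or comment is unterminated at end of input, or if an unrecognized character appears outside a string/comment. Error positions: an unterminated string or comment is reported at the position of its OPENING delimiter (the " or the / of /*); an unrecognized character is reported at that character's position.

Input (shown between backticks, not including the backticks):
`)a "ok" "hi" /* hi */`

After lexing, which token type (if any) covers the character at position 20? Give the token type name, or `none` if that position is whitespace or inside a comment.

pos=0: emit RPAREN ')'
pos=1: emit ID 'a' (now at pos=2)
pos=3: enter STRING mode
pos=3: emit STR "ok" (now at pos=7)
pos=8: enter STRING mode
pos=8: emit STR "hi" (now at pos=12)
pos=13: enter COMMENT mode (saw '/*')
exit COMMENT mode (now at pos=21)
DONE. 4 tokens: [RPAREN, ID, STR, STR]
Position 20: char is '/' -> none

Answer: none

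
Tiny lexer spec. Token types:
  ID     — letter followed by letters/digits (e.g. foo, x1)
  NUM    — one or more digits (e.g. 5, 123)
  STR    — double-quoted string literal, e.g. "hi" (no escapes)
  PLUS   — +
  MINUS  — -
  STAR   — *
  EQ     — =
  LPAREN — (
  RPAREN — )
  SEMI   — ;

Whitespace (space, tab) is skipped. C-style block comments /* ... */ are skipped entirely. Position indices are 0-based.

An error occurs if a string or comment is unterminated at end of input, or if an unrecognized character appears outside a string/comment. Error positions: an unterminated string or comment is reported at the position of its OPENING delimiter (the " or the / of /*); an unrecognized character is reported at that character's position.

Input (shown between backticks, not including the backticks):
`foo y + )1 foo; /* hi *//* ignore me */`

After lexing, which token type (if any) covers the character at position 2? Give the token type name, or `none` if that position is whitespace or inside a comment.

pos=0: emit ID 'foo' (now at pos=3)
pos=4: emit ID 'y' (now at pos=5)
pos=6: emit PLUS '+'
pos=8: emit RPAREN ')'
pos=9: emit NUM '1' (now at pos=10)
pos=11: emit ID 'foo' (now at pos=14)
pos=14: emit SEMI ';'
pos=16: enter COMMENT mode (saw '/*')
exit COMMENT mode (now at pos=24)
pos=24: enter COMMENT mode (saw '/*')
exit COMMENT mode (now at pos=39)
DONE. 7 tokens: [ID, ID, PLUS, RPAREN, NUM, ID, SEMI]
Position 2: char is 'o' -> ID

Answer: ID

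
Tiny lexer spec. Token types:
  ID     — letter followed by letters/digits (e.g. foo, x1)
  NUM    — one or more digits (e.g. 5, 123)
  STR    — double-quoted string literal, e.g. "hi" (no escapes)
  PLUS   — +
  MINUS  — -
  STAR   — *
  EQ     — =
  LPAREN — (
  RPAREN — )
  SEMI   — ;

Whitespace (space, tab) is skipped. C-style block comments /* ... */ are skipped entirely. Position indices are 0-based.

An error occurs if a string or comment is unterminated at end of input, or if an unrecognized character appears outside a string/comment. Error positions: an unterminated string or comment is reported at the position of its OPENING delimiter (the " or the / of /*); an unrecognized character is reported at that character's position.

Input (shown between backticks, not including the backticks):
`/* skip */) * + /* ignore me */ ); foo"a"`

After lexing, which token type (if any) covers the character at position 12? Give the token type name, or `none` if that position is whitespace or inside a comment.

pos=0: enter COMMENT mode (saw '/*')
exit COMMENT mode (now at pos=10)
pos=10: emit RPAREN ')'
pos=12: emit STAR '*'
pos=14: emit PLUS '+'
pos=16: enter COMMENT mode (saw '/*')
exit COMMENT mode (now at pos=31)
pos=32: emit RPAREN ')'
pos=33: emit SEMI ';'
pos=35: emit ID 'foo' (now at pos=38)
pos=38: enter STRING mode
pos=38: emit STR "a" (now at pos=41)
DONE. 7 tokens: [RPAREN, STAR, PLUS, RPAREN, SEMI, ID, STR]
Position 12: char is '*' -> STAR

Answer: STAR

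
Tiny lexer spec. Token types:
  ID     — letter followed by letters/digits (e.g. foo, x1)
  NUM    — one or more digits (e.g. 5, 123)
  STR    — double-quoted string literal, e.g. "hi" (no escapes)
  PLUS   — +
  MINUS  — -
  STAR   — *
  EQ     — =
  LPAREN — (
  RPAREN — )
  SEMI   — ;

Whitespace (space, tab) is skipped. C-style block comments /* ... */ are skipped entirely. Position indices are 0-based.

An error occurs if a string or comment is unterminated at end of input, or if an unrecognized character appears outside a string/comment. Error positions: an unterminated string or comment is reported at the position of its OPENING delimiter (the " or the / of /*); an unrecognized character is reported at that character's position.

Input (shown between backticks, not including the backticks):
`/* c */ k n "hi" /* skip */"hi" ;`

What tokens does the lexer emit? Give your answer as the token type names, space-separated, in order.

pos=0: enter COMMENT mode (saw '/*')
exit COMMENT mode (now at pos=7)
pos=8: emit ID 'k' (now at pos=9)
pos=10: emit ID 'n' (now at pos=11)
pos=12: enter STRING mode
pos=12: emit STR "hi" (now at pos=16)
pos=17: enter COMMENT mode (saw '/*')
exit COMMENT mode (now at pos=27)
pos=27: enter STRING mode
pos=27: emit STR "hi" (now at pos=31)
pos=32: emit SEMI ';'
DONE. 5 tokens: [ID, ID, STR, STR, SEMI]

Answer: ID ID STR STR SEMI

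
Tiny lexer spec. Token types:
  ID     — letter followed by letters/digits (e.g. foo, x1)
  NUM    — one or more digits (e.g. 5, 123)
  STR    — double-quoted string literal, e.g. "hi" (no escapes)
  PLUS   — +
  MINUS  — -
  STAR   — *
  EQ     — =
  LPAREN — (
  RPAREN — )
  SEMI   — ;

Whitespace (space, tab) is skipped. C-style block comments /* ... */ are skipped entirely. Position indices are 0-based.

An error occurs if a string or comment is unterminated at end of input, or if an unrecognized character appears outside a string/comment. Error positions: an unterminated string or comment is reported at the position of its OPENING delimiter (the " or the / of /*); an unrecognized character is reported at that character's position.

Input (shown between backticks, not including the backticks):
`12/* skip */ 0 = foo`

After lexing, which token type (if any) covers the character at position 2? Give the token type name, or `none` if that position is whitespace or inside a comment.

pos=0: emit NUM '12' (now at pos=2)
pos=2: enter COMMENT mode (saw '/*')
exit COMMENT mode (now at pos=12)
pos=13: emit NUM '0' (now at pos=14)
pos=15: emit EQ '='
pos=17: emit ID 'foo' (now at pos=20)
DONE. 4 tokens: [NUM, NUM, EQ, ID]
Position 2: char is '/' -> none

Answer: none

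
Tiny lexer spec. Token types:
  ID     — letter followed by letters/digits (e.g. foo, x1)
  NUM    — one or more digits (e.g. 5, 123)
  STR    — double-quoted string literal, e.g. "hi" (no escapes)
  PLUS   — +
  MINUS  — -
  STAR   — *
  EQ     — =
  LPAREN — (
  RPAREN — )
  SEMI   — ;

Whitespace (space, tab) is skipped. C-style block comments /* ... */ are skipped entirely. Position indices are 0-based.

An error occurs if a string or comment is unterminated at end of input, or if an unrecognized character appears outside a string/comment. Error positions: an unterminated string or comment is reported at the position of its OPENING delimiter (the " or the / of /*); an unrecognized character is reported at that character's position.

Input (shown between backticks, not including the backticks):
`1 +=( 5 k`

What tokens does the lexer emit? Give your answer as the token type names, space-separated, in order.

pos=0: emit NUM '1' (now at pos=1)
pos=2: emit PLUS '+'
pos=3: emit EQ '='
pos=4: emit LPAREN '('
pos=6: emit NUM '5' (now at pos=7)
pos=8: emit ID 'k' (now at pos=9)
DONE. 6 tokens: [NUM, PLUS, EQ, LPAREN, NUM, ID]

Answer: NUM PLUS EQ LPAREN NUM ID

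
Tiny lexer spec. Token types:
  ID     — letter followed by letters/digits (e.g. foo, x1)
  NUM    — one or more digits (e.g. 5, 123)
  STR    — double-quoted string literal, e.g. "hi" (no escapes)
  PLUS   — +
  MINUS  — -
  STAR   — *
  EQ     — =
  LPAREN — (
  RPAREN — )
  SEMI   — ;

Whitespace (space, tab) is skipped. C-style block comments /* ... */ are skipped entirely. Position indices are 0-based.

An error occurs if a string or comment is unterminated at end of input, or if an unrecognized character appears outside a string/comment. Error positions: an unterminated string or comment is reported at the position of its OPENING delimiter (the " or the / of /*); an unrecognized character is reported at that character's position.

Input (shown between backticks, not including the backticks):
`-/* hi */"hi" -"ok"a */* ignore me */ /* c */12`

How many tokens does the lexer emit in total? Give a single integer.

Answer: 7

Derivation:
pos=0: emit MINUS '-'
pos=1: enter COMMENT mode (saw '/*')
exit COMMENT mode (now at pos=9)
pos=9: enter STRING mode
pos=9: emit STR "hi" (now at pos=13)
pos=14: emit MINUS '-'
pos=15: enter STRING mode
pos=15: emit STR "ok" (now at pos=19)
pos=19: emit ID 'a' (now at pos=20)
pos=21: emit STAR '*'
pos=22: enter COMMENT mode (saw '/*')
exit COMMENT mode (now at pos=37)
pos=38: enter COMMENT mode (saw '/*')
exit COMMENT mode (now at pos=45)
pos=45: emit NUM '12' (now at pos=47)
DONE. 7 tokens: [MINUS, STR, MINUS, STR, ID, STAR, NUM]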